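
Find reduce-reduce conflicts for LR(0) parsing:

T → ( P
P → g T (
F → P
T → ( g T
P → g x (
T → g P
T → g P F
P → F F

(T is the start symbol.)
Yes — I5: [F → P .] vs [T → g P .]; I14: [F → P .] vs [T → ( P .]

A reduce-reduce conflict occurs when an LR(0) state has two complete items [A → α .] and [B → β .] — both call for a reduction, and with no lookahead the parser cannot choose between them.

Augment with T' → T and build the canonical LR(0) collection (I0 = CLOSURE({[T' → . T]}), then GOTO on every symbol after a dot until no new states appear). It has 17 states:
  I0: { [T → . ( P], [T → . ( g T], [T → . g P F], [T → . g P], [T' → . T] }  — shift
  I1: { [F → . P], [P → . F F], [P → . g T (], [P → . g x (], [T → ( . P], [T → ( . g T] }  — shift
  I2: { [T' → T .] }  — accept
  I3: { [F → . P], [P → . F F], [P → . g T (], [P → . g x (], [T → g . P F], [T → g . P] }  — shift
  I4: { [F → . P], [P → . F F], [P → . g T (], [P → . g x (], [P → F . F] }  — shift
  I5: { [F → . P], [F → P .], [P → . F F], [P → . g T (], [P → . g x (], [T → g P . F], [T → g P .] }  — shift, 2 reduces
  I6: { [P → g . T (], [P → g . x (], [T → . ( P], [T → . ( g T], [T → . g P F], [T → . g P] }  — shift
  I7: { [P → g T . (] }  — shift
  I8: { [P → g x . (] }  — shift
  I9: { [P → g x ( .] }  — reduce
  I10: { [P → g T ( .] }  — reduce
  I11: { [F → . P], [P → . F F], [P → . g T (], [P → . g x (], [P → F . F], [T → g P F .] }  — shift, reduce
  I12: { [F → P .] }  — reduce
  I13: { [F → . P], [P → . F F], [P → . g T (], [P → . g x (], [P → F . F], [P → F F .] }  — shift, reduce
  I14: { [F → P .], [T → ( P .] }  — 2 reduces
  I15: { [P → g . T (], [P → g . x (], [T → ( g . T], [T → . ( P], [T → . ( g T], [T → . g P F], [T → . g P] }  — shift
  I16: { [P → g T . (], [T → ( g T .] }  — shift, reduce

I5 contains complete items [F → P .], [T → g P .] — reduce-reduce conflict.
I14 contains complete items [F → P .], [T → ( P .] — reduce-reduce conflict.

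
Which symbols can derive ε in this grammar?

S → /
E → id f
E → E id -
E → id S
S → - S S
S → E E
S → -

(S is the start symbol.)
None

A non-terminal is nullable if it can derive ε (the empty string): either it has an ε-production, or it has a production whose right-hand side consists entirely of nullable non-terminals.

There are no ε-productions, so no non-terminal can derive ε.
No non-terminals are nullable.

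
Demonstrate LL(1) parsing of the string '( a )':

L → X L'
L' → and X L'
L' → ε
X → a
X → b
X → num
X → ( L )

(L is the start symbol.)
LL(1) parsing maintains a stack (initially the start symbol over $) and the input. At each step: if the stack top is a terminal, match it against the current input token; if it is a non-terminal N, replace it with the RHS of M[N, lookahead] (the unique production whose predict set contains the lookahead).

Stack is shown with the top on the left.

Stack        Input    Action
----------------------------
L $          ( a ) $  output L → X L'
X L' $       ( a ) $  output X → ( L )
( L ) L' $   ( a ) $  match '('
L ) L' $     a ) $    output L → X L'
X L' ) L' $  a ) $    output X → a
a L' ) L' $  a ) $    match 'a'
L' ) L' $    ) $      output L' → ε
) L' $       ) $      match ')'
L' $         $        output L' → ε
$            $        accept

The string is accepted.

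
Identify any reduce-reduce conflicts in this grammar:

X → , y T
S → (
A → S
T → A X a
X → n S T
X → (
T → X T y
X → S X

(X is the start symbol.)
A reduce-reduce conflict occurs when an LR(0) state has two complete items [A → α .] and [B → β .] — both call for a reduction, and with no lookahead the parser cannot choose between them.

Augment with X' → X and build the canonical LR(0) collection (I0 = CLOSURE({[X' → . X]}), then GOTO on every symbol after a dot until no new states appear). It has 19 states:
  I0: { [S → . (], [X → . (], [X → . , y T], [X → . S X], [X → . n S T], [X' → . X] }  — shift
  I1: { [S → ( .], [X → ( .] }  — 2 reduces
  I2: { [X → , . y T] }  — shift
  I3: { [S → . (], [X → . (], [X → . , y T], [X → . S X], [X → . n S T], [X → S . X] }  — shift
  I4: { [X' → X .] }  — accept
  I5: { [S → . (], [X → n . S T] }  — shift
  I6: { [S → ( .] }  — reduce
  I7: { [A → . S], [S → . (], [T → . A X a], [T → . X T y], [X → . (], [X → . , y T], [X → . S X], [X → . n S T], [X → n S . T] }  — shift
  I8: { [S → . (], [T → A . X a], [X → . (], [X → . , y T], [X → . S X], [X → . n S T] }  — shift
  I9: { [A → S .], [S → . (], [X → . (], [X → . , y T], [X → . S X], [X → . n S T], [X → S . X] }  — shift, reduce
  I10: { [X → n S T .] }  — reduce
  I11: { [A → . S], [S → . (], [T → . A X a], [T → . X T y], [T → X . T y], [X → . (], [X → . , y T], [X → . S X], [X → . n S T] }  — shift
  I12: { [T → X T . y] }  — shift
  I13: { [T → X T y .] }  — reduce
  I14: { [X → S X .] }  — reduce
  I15: { [T → A X . a] }  — shift
  I16: { [T → A X a .] }  — reduce
  I17: { [A → . S], [S → . (], [T → . A X a], [T → . X T y], [X → , y . T], [X → . (], [X → . , y T], [X → . S X], [X → . n S T] }  — shift
  I18: { [X → , y T .] }  — reduce

I1 contains complete items [S → ( .], [X → ( .] — reduce-reduce conflict.

Answer: Yes — I1: [S → ( .] vs [X → ( .]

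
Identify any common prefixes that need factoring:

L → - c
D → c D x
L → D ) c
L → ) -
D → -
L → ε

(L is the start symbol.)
Left-factoring is needed when two productions for the same non-terminal
share a common prefix on the right-hand side.

Productions for L:
  L → - c
  L → D ) c
  L → ) -
  L → ε
Productions for D:
  D → c D x
  D → -

No common prefixes found.

Answer: No, left-factoring is not needed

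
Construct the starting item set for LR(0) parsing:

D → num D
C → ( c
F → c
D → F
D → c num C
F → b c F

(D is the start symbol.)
First, augment the grammar with D' → D
I₀ = CLOSURE({ [D' → . D] }):
  [D' → . D] has the dot before D: add [D → . num D], [D → . F], [D → . c num C]
  [D → . F] has the dot before F: add [F → . c], [F → . b c F]
No further items can be added.

I₀ = { [D → . F], [D → . c num C], [D → . num D], [D' → . D], [F → . b c F], [F → . c] }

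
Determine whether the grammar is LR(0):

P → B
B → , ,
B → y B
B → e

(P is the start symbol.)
A grammar is LR(0) if no state in the canonical LR(0) collection has:
  - both a shift item (dot before a terminal) and a complete item (shift-reduce conflict), or
  - two or more complete items (reduce-reduce conflict; the accept item [P' → P .] counts as a complete item here).

Augment with P' → P and build the canonical LR(0) collection (I0 = CLOSURE({[P' → . P]}), then GOTO on every symbol after a dot until no new states appear). It has 8 states:
  I0: { [B → . , ,], [B → . e], [B → . y B], [P → . B], [P' → . P] }  — shift
  I1: { [B → , . ,] }  — shift
  I2: { [P → B .] }  — reduce
  I3: { [P' → P .] }  — accept
  I4: { [B → e .] }  — reduce
  I5: { [B → . , ,], [B → . e], [B → . y B], [B → y . B] }  — shift
  I6: { [B → y B .] }  — reduce
  I7: { [B → , , .] }  — reduce

Every state is either a pure shift/goto state or contains exactly one complete item and nothing to shift — no conflicts. The grammar is LR(0).

Answer: Yes, the grammar is LR(0)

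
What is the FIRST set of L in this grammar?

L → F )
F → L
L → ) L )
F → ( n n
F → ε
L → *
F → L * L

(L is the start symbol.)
FIRST sets of the other non-terminals involved (by the same procedure, iterated to a fixed point):
  FIRST(F) = { '(', ')', '*', ε }

From L → F ):
  - F is a non-terminal: add FIRST(F) \ {ε} = { '(', ')', '*' }
    F is nullable, so continue to the next symbol
  - ')' is a terminal: add ')' and stop
From L → ) L ):
  - ')' is a terminal: add ')' and stop
From L → *:
  - '*' is a terminal: add '*' and stop

Collecting: FIRST(L) = { '(', ')', '*' }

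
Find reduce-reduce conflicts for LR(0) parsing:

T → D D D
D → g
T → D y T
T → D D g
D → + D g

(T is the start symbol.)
Yes — I9: [D → g .] vs [T → D D g .]

A reduce-reduce conflict occurs when an LR(0) state has two complete items [A → α .] and [B → β .] — both call for a reduction, and with no lookahead the parser cannot choose between them.

Augment with T' → T and build the canonical LR(0) collection (I0 = CLOSURE({[T' → . T]}), then GOTO on every symbol after a dot until no new states appear). It has 12 states:
  I0: { [D → . + D g], [D → . g], [T → . D D D], [T → . D D g], [T → . D y T], [T' → . T] }  — shift
  I1: { [D → + . D g], [D → . + D g], [D → . g] }  — shift
  I2: { [D → . + D g], [D → . g], [T → D . D D], [T → D . D g], [T → D . y T] }  — shift
  I3: { [T' → T .] }  — accept
  I4: { [D → g .] }  — reduce
  I5: { [D → . + D g], [D → . g], [T → D D . D], [T → D D . g] }  — shift
  I6: { [D → . + D g], [D → . g], [T → . D D D], [T → . D D g], [T → . D y T], [T → D y . T] }  — shift
  I7: { [T → D y T .] }  — reduce
  I8: { [T → D D D .] }  — reduce
  I9: { [D → g .], [T → D D g .] }  — 2 reduces
  I10: { [D → + D . g] }  — shift
  I11: { [D → + D g .] }  — reduce

I9 contains complete items [D → g .], [T → D D g .] — reduce-reduce conflict.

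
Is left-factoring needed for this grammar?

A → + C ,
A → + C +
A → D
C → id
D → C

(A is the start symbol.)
Yes, A has productions with common prefix '+ C'

Left-factoring is needed when two productions for the same non-terminal
share a common prefix on the right-hand side.

Productions for A:
  A → + C ,
  A → + C +
  A → D

Found common prefix '+ C' in productions for A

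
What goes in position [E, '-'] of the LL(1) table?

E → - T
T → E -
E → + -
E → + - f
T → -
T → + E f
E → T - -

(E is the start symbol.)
E → - T, E → T - -

To find M[E, '-'], we find productions for E where '-' is in the predict set (PREDICT(N → α) = (FIRST(α) \ {ε}) ∪ (FOLLOW(N) if α ⇒* ε)).

Relevant sets:
  FIRST(T) = { '+', '-' }

E → - T: PREDICT = { '-' }
  '-' is in predict set, so this production goes in M[E, '-']
E → + -: PREDICT = { '+' }
E → + - f: PREDICT = { '+' }
E → T - -: PREDICT = { '+', '-' }
  '-' is in predict set, so this production goes in M[E, '-']

M[E, '-'] = E → - T, E → T - -  (a multiply-defined cell — the grammar is not LL(1))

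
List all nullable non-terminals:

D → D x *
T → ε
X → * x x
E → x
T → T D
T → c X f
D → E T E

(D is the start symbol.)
A non-terminal is nullable if it can derive ε (the empty string): either it has an ε-production, or it has a production whose right-hand side consists entirely of nullable non-terminals.

ε-productions: T → ε
So T is immediately nullable.
No further non-terminal can be added: every production for the remaining non-terminals contains a terminal or a non-nullable non-terminal.
Nullable = { 'T' }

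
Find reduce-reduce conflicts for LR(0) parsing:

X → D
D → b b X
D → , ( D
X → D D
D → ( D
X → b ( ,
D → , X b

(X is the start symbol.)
Yes — I15: [D → ( D .] vs [D → , ( D .]

A reduce-reduce conflict occurs when an LR(0) state has two complete items [A → α .] and [B → β .] — both call for a reduction, and with no lookahead the parser cannot choose between them.

Augment with X' → X and build the canonical LR(0) collection (I0 = CLOSURE({[X' → . X]}), then GOTO on every symbol after a dot until no new states appear). It has 17 states:
  I0: { [D → . ( D], [D → . , ( D], [D → . , X b], [D → . b b X], [X → . D D], [X → . D], [X → . b ( ,], [X' → . X] }  — shift
  I1: { [D → ( . D], [D → . ( D], [D → . , ( D], [D → . , X b], [D → . b b X] }  — shift
  I2: { [D → , . ( D], [D → , . X b], [D → . ( D], [D → . , ( D], [D → . , X b], [D → . b b X], [X → . D D], [X → . D], [X → . b ( ,] }  — shift
  I3: { [D → . ( D], [D → . , ( D], [D → . , X b], [D → . b b X], [X → D . D], [X → D .] }  — shift, reduce
  I4: { [X' → X .] }  — accept
  I5: { [D → b . b X], [X → b . ( ,] }  — shift
  I6: { [X → b ( . ,] }  — shift
  I7: { [D → . ( D], [D → . , ( D], [D → . , X b], [D → . b b X], [D → b b . X], [X → . D D], [X → . D], [X → . b ( ,] }  — shift
  I8: { [D → b b X .] }  — reduce
  I9: { [X → b ( , .] }  — reduce
  I10: { [X → D D .] }  — reduce
  I11: { [D → b . b X] }  — shift
  I12: { [D → ( . D], [D → , ( . D], [D → . ( D], [D → . , ( D], [D → . , X b], [D → . b b X] }  — shift
  I13: { [D → , X . b] }  — shift
  I14: { [D → , X b .] }  — reduce
  I15: { [D → ( D .], [D → , ( D .] }  — 2 reduces
  I16: { [D → ( D .] }  — reduce

I15 contains complete items [D → ( D .], [D → , ( D .] — reduce-reduce conflict.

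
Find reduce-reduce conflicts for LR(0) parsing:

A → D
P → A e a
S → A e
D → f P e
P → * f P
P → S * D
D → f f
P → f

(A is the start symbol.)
Yes — I8: [D → f f .] vs [P → f .]

Augment with A' → A and build the canonical LR(0) collection (I0 = CLOSURE({[A' → . A]}), then GOTO on every symbol after a dot until no new states appear). It has 17 states:
  I0: { [A → . D], [A' → . A], [D → . f P e], [D → . f f] }  — shift
  I1: { [A' → A .] }  — accept
  I2: { [A → D .] }  — reduce
  I3: { [A → . D], [D → . f P e], [D → . f f], [D → f . P e], [D → f . f], [P → . * f P], [P → . A e a], [P → . S * D], [P → . f], [S → . A e] }  — shift
  I4: { [P → * . f P] }  — shift
  I5: { [P → A . e a], [S → A . e] }  — shift
  I6: { [D → f P . e] }  — shift
  I7: { [P → S . * D] }  — shift
  I8: { [A → . D], [D → . f P e], [D → . f f], [D → f . P e], [D → f . f], [D → f f .], [P → . * f P], [P → . A e a], [P → . S * D], [P → . f], [P → f .], [S → . A e] }  — shift, 2 reduces
  I9: { [D → . f P e], [D → . f f], [P → S * . D] }  — shift
  I10: { [P → S * D .] }  — reduce
  I11: { [D → f P e .] }  — reduce
  I12: { [P → A e . a], [S → A e .] }  — shift, reduce
  I13: { [P → A e a .] }  — reduce
  I14: { [A → . D], [D → . f P e], [D → . f f], [P → * f . P], [P → . * f P], [P → . A e a], [P → . S * D], [P → . f], [S → . A e] }  — shift
  I15: { [P → * f P .] }  — reduce
  I16: { [A → . D], [D → . f P e], [D → . f f], [D → f . P e], [D → f . f], [P → . * f P], [P → . A e a], [P → . S * D], [P → . f], [P → f .], [S → . A e] }  — shift, reduce

I8 contains complete items [D → f f .], [P → f .] — reduce-reduce conflict.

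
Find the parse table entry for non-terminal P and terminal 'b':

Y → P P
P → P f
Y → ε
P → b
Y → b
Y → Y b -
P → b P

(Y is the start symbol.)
To find M[P, 'b'], we find productions for P where 'b' is in the predict set (PREDICT(N → α) = (FIRST(α) \ {ε}) ∪ (FOLLOW(N) if α ⇒* ε)).

Relevant sets:
  FIRST(P) = { 'b' }

P → P f: PREDICT = { 'b' }
  'b' is in predict set, so this production goes in M[P, 'b']
P → b: PREDICT = { 'b' }
  'b' is in predict set, so this production goes in M[P, 'b']
P → b P: PREDICT = { 'b' }
  'b' is in predict set, so this production goes in M[P, 'b']

M[P, 'b'] = P → P f, P → b, P → b P  (a multiply-defined cell — the grammar is not LL(1))

Answer: P → P f, P → b, P → b P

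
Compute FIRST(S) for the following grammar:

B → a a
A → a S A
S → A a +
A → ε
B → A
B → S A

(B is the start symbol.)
{ 'a' }

To compute FIRST(S), examine every production with S on the left-hand side, reading each right-hand side left to right until a non-nullable symbol is reached.

FIRST sets of the other non-terminals involved (by the same procedure, iterated to a fixed point):
  FIRST(A) = { 'a', ε }

From S → A a +:
  - A is a non-terminal: add FIRST(A) \ {ε} = { 'a' }
    A is nullable, so continue to the next symbol
  - a is a terminal: add 'a' and stop

Collecting: FIRST(S) = { 'a' }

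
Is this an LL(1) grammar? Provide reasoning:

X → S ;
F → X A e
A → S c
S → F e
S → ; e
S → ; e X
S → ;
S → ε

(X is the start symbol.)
A grammar is LL(1) if for each non-terminal N with multiple productions, the predict sets of those productions are pairwise disjoint, where PREDICT(N → α) = (FIRST(α) \ {ε}) ∪ (FOLLOW(N) if α ⇒* ε).

Relevant sets:
  FIRST(F) = { ';' }
  FOLLOW(S) = { ';', 'c' }

For S:
  PREDICT(S → F e) = { ';' }
  PREDICT(S → ';' e) = { ';' }
  PREDICT(S → ';' e X) = { ';' }
  PREDICT(S → ';') = { ';' }
  PREDICT(S → ε) = { ';', 'c' }
X, F, A have a single production, so nothing to check there.

Conflict found: Predict set conflict for S: { ';' }
The grammar is NOT LL(1).

Answer: No. Predict set conflict for S: { ';' }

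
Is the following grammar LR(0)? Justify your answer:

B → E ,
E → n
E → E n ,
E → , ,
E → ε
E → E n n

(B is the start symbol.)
Augment with B' → B and build the canonical LR(0) collection (I0 = CLOSURE({[B' → . B]}), then GOTO on every symbol after a dot until no new states appear). It has 10 states:
  I0: { [B → . E ,], [B' → . B], [E → . , ,], [E → . E n ,], [E → . E n n], [E → . n], [E → .] }  — shift, reduce
  I1: { [E → , . ,] }  — shift
  I2: { [B' → B .] }  — accept
  I3: { [B → E . ,], [E → E . n ,], [E → E . n n] }  — shift
  I4: { [E → n .] }  — reduce
  I5: { [B → E , .] }  — reduce
  I6: { [E → E n . ,], [E → E n . n] }  — shift
  I7: { [E → E n , .] }  — reduce
  I8: { [E → E n n .] }  — reduce
  I9: { [E → , , .] }  — reduce

Conflict in state I0:
  Shift-reduce conflict between [E → .] and [E → . , ,]
So the grammar is NOT LR(0).

Answer: No. Shift-reduce conflict between [E → .] and [E → . , ,]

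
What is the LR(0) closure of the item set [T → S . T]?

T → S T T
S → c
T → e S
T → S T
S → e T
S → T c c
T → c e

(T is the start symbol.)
{ [S → . T c c], [S → . c], [S → . e T], [T → . S T T], [T → . S T], [T → . c e], [T → . e S], [T → S . T] }

To compute CLOSURE, for each item [A → α.Bβ] where B is a non-terminal, add [B → .γ] for all productions B → γ; repeat for the newly added items until nothing changes.

Start with: [T → S . T]
  [T → S . T] has the dot before T: add [T → . S T T], [T → . e S], [T → . S T], [T → . c e]
  [T → . S T T] has the dot before S: add [S → . c], [S → . e T], [S → . T c c]
No further items can be added.

CLOSURE = { [S → . T c c], [S → . c], [S → . e T], [T → . S T T], [T → . S T], [T → . c e], [T → . e S], [T → S . T] }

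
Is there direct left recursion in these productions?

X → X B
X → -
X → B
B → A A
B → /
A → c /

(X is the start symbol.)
Yes, X is left-recursive

Direct left recursion occurs when N → N α for some non-terminal N (the right-hand side begins with the left-hand side itself).

X → X B: LEFT RECURSIVE (starts with X)
X → -: starts with '-'
X → B: starts with B
B → A A: starts with A
B → /: starts with '/'
A → c /: starts with c

The grammar has direct left recursion on: X.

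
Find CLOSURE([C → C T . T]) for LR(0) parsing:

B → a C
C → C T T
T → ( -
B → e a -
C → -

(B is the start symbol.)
Start with: [C → C T . T]
  [C → C T . T] has the dot before T: add [T → . ( -]
No further items can be added.

CLOSURE = { [C → C T . T], [T → . ( -] }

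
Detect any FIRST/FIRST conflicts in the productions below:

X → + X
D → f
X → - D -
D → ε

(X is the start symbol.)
A FIRST/FIRST conflict occurs when two productions N → α and N → β for the same non-terminal have FIRST(α) ∩ FIRST(β) ≠ ∅ (with ε ∈ FIRST of a nullable right-hand side, so two nullable alternatives also conflict).

Productions for X:
  X → + X: FIRST = { '+' }
  X → - D -: FIRST = { '-' }
Productions for D:
  D → f: FIRST = { 'f' }
  D → ε: FIRST = { ε }

All alternatives of each non-terminal have pairwise disjoint FIRST sets.

Answer: No FIRST/FIRST conflicts.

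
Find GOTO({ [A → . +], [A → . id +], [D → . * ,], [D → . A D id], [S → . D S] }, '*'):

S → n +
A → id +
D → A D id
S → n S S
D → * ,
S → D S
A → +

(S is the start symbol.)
{ [D → * . ,] }

GOTO(I, '*') = CLOSURE({ [A → αX.β] : [A → α.Xβ] ∈ I, X = '*' })

Items with dot before '*', with the dot advanced:
  [D → . * ,] → [D → * . ,]
Closure adds nothing (no advanced item has the dot before a non-terminal).

GOTO = { [D → * . ,] }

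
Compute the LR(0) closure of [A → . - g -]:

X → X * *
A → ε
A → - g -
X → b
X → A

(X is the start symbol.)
{ [A → . - g -] }

To compute CLOSURE, for each item [A → α.Bβ] where B is a non-terminal, add [B → .γ] for all productions B → γ; repeat for the newly added items until nothing changes.

Start with: [A → . - g -]
The dot precedes the terminal '-', so nothing is added.

CLOSURE = { [A → . - g -] }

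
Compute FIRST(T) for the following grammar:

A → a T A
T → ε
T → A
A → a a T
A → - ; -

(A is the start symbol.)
{ '-', 'a', ε }

To compute FIRST(T), examine every production with T on the left-hand side, reading each right-hand side left to right until a non-nullable symbol is reached.

FIRST sets of the other non-terminals involved (by the same procedure, iterated to a fixed point):
  FIRST(A) = { '-', 'a' }

From T → ε:
  - ε-production, so ε ∈ FIRST(T)
From T → A:
  - A is a non-terminal: add FIRST(A) \ {ε} = { '-', 'a' }
    A is not nullable, so stop

Collecting: FIRST(T) = { '-', 'a', ε }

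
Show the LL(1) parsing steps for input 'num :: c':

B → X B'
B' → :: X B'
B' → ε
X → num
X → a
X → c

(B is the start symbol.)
LL(1) parsing maintains a stack (initially the start symbol over $) and the input. At each step: if the stack top is a terminal, match it against the current input token; if it is a non-terminal N, replace it with the RHS of M[N, lookahead] (the unique production whose predict set contains the lookahead).

Stack is shown with the top on the left.

Stack      Input       Action
-----------------------------
B $        num :: c $  output B → X B'
X B' $     num :: c $  output X → num
num B' $   num :: c $  match 'num'
B' $       :: c $      output B' → :: X B'
:: X B' $  :: c $      match '::'
X B' $     c $         output X → c
c B' $     c $         match 'c'
B' $       $           output B' → ε
$          $           accept

The string is accepted.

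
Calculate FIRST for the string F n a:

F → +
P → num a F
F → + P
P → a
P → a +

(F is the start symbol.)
FIRST sets of the non-terminals involved (from the grammar, by fixed-point iteration):
  FIRST(F) = { '+' }

To compute FIRST(F n a), process the symbols left to right:
Symbol F is a non-terminal. Add FIRST(F) \ {ε} = { '+' }
F is not nullable (ε ∉ FIRST(F)), so stop here.
FIRST(F n a) = { '+' }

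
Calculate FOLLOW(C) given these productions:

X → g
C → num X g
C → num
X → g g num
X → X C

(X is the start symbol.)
To compute FOLLOW(C), find every occurrence of C on a right-hand side N → α C β: add FIRST(β) \ {ε}, and if β is empty or nullable also add FOLLOW(N). Iterate to a fixed point.

In X → X C: C is at the end, add FOLLOW(X)

The FOLLOW sets referred to above (computed the same way, to a fixed point):
  FOLLOW(X) = { $, 'g', 'num' }

Taking the union: FOLLOW(C) = { $, 'g', 'num' }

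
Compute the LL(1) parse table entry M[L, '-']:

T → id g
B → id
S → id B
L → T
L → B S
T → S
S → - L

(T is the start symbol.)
To find M[L, '-'], we find productions for L where '-' is in the predict set (PREDICT(N → α) = (FIRST(α) \ {ε}) ∪ (FOLLOW(N) if α ⇒* ε)).

Relevant sets:
  FIRST(T) = { '-', 'id' }
  FIRST(B) = { 'id' }

L → T: PREDICT = { '-', 'id' }
  '-' is in predict set, so this production goes in M[L, '-']
L → B S: PREDICT = { 'id' }

M[L, '-'] = L → T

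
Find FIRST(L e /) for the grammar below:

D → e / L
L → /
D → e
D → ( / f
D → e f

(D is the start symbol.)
FIRST sets of the non-terminals involved (from the grammar, by fixed-point iteration):
  FIRST(L) = { '/' }

To compute FIRST(L e /), process the symbols left to right:
Symbol L is a non-terminal. Add FIRST(L) \ {ε} = { '/' }
L is not nullable (ε ∉ FIRST(L)), so stop here.
FIRST(L e /) = { '/' }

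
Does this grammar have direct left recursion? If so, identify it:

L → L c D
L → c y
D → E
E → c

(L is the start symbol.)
Direct left recursion occurs when N → N α for some non-terminal N (the right-hand side begins with the left-hand side itself).

L → L c D: LEFT RECURSIVE (starts with L)
L → c y: starts with c
D → E: starts with E
E → c: starts with c

The grammar has direct left recursion on: L.

Answer: Yes, L is left-recursive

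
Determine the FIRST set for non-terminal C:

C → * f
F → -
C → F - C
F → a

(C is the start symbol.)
{ '*', '-', 'a' }

To compute FIRST(C), examine every production with C on the left-hand side, reading each right-hand side left to right until a non-nullable symbol is reached.

FIRST sets of the other non-terminals involved (by the same procedure, iterated to a fixed point):
  FIRST(F) = { '-', 'a' }

From C → * f:
  - '*' is a terminal: add '*' and stop
From C → F - C:
  - F is a non-terminal: add FIRST(F) \ {ε} = { '-', 'a' }
    F is not nullable, so stop

Collecting: FIRST(C) = { '*', '-', 'a' }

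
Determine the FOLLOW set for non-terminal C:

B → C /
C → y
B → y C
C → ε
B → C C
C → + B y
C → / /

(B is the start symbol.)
To compute FOLLOW(C), find every occurrence of C on a right-hand side N → α C β: add FIRST(β) \ {ε}, and if β is empty or nullable also add FOLLOW(N). Iterate to a fixed point.

In B → C /: C is followed by '/', add FIRST('/') \ {ε} = { '/' }
In B → y C: C is at the end, add FOLLOW(B)
In B → C C: C is followed by C, add FIRST(C) \ {ε} = { '+', '/', 'y' }
  C is nullable, so also add FOLLOW(B)
In B → C C: C is at the end, add FOLLOW(B)

The FOLLOW sets referred to above (computed the same way, to a fixed point):
  FOLLOW(B) = { $, 'y' }

Taking the union: FOLLOW(C) = { $, '+', '/', 'y' }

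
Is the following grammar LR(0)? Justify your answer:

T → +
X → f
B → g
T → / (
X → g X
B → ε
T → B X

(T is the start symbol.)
A grammar is LR(0) if no state in the canonical LR(0) collection has:
  - both a shift item (dot before a terminal) and a complete item (shift-reduce conflict), or
  - two or more complete items (reduce-reduce conflict; the accept item [T' → T .] counts as a complete item here).

Augment with T' → T and build the canonical LR(0) collection (I0 = CLOSURE({[T' → . T]}), then GOTO on every symbol after a dot until no new states appear). It has 11 states:
  I0: { [B → . g], [B → .], [T → . +], [T → . / (], [T → . B X], [T' → . T] }  — shift, reduce
  I1: { [T → + .] }  — reduce
  I2: { [T → / . (] }  — shift
  I3: { [T → B . X], [X → . f], [X → . g X] }  — shift
  I4: { [T' → T .] }  — accept
  I5: { [B → g .] }  — reduce
  I6: { [T → B X .] }  — reduce
  I7: { [X → f .] }  — reduce
  I8: { [X → . f], [X → . g X], [X → g . X] }  — shift
  I9: { [X → g X .] }  — reduce
  I10: { [T → / ( .] }  — reduce

Conflict in state I0:
  Shift-reduce conflict between [B → .] and [B → . g]
So the grammar is NOT LR(0).

Answer: No. Shift-reduce conflict between [B → .] and [B → . g]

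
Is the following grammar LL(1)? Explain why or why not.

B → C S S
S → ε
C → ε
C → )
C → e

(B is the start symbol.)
A grammar is LL(1) if for each non-terminal N with multiple productions, the predict sets of those productions are pairwise disjoint, where PREDICT(N → α) = (FIRST(α) \ {ε}) ∪ (FOLLOW(N) if α ⇒* ε).

Relevant sets:
  FOLLOW(C) = { $ }

For C:
  PREDICT(C → ε) = { $ }
  PREDICT(C → ')') = { ')' }
  PREDICT(C → e) = { 'e' }
B, S have a single production, so nothing to check there.

All predict sets are disjoint. The grammar IS LL(1).

Answer: Yes, the grammar is LL(1).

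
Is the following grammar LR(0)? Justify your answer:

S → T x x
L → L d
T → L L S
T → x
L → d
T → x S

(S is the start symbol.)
No. Shift-reduce conflict between [T → x .] and [L → . d]

A grammar is LR(0) if no state in the canonical LR(0) collection has:
  - both a shift item (dot before a terminal) and a complete item (shift-reduce conflict), or
  - two or more complete items (reduce-reduce conflict; the accept item [S' → S .] counts as a complete item here).

Augment with S' → S and build the canonical LR(0) collection (I0 = CLOSURE({[S' → . S]}), then GOTO on every symbol after a dot until no new states appear). It has 12 states:
  I0: { [L → . L d], [L → . d], [S → . T x x], [S' → . S], [T → . L L S], [T → . x S], [T → . x] }  — shift
  I1: { [L → . L d], [L → . d], [L → L . d], [T → L . L S] }  — shift
  I2: { [S' → S .] }  — accept
  I3: { [S → T . x x] }  — shift
  I4: { [L → d .] }  — reduce
  I5: { [L → . L d], [L → . d], [S → . T x x], [T → . L L S], [T → . x S], [T → . x], [T → x . S], [T → x .] }  — shift, reduce
  I6: { [T → x S .] }  — reduce
  I7: { [S → T x . x] }  — shift
  I8: { [S → T x x .] }  — reduce
  I9: { [L → . L d], [L → . d], [L → L . d], [S → . T x x], [T → . L L S], [T → . x S], [T → . x], [T → L L . S] }  — shift
  I10: { [L → L d .], [L → d .] }  — 2 reduces
  I11: { [T → L L S .] }  — reduce

Conflict in state I5:
  Shift-reduce conflict between [T → x .] and [L → . d]
So the grammar is NOT LR(0).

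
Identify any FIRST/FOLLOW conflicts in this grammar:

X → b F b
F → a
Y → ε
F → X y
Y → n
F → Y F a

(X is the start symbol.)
Yes. Y → n with FOLLOW(Y) on { 'n' }

A FIRST/FOLLOW conflict occurs when a non-terminal N has a nullable alternative N → β (β ⇒* ε) and another alternative N → α with FIRST(α) ∩ FOLLOW(N) ≠ ∅: on such a lookahead the parser cannot decide between expanding α and letting N vanish via β.

Nullable non-terminals: Y.

Y: nullable alternative(s) Y → ε; FOLLOW(Y) = { 'a', 'b', 'n' }
  Y → ε: FIRST \ {ε} = { } — this is the only nullable alternative, skip
  Y → n: FIRST \ {ε} = { 'n' } — overlaps FOLLOW(Y) on { 'n' }: CONFLICT

F, X have no nullable alternative, so no FIRST/FOLLOW check is needed there.

So the grammar has 1 FIRST/FOLLOW conflict (marked CONFLICT above).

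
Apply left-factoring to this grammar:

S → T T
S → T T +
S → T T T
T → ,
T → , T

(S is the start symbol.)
Left-factoring transforms A → αβ₁ | αβ₂ into A → αA' and A' → β₁ | β₂
(α is the longest common prefix among the alternatives). Repeat until
no nonterminal has two alternatives with a common prefix.

Round 1: S has alternatives sharing prefix 'T T'. Introduce S': S → T T S'
  Add: S' → ε
  Add: S' → +
  Add: S' → T

Round 2: T has alternatives sharing prefix ','. Introduce T': T → , T'
  Add: T' → ε
  Add: T' → T

No remaining common prefixes — done.

Resulting grammar:
S → T T S'
S' → ε
S' → +
S' → T
T → , T'
T' → ε
T' → T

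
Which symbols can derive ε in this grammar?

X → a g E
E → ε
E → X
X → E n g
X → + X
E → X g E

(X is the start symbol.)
ε-productions: E → ε
So E is immediately nullable.
No further non-terminal can be added: every production for the remaining non-terminals contains a terminal or a non-nullable non-terminal.
Nullable = { 'E' }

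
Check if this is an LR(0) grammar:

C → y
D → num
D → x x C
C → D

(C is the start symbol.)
A grammar is LR(0) if no state in the canonical LR(0) collection has:
  - both a shift item (dot before a terminal) and a complete item (shift-reduce conflict), or
  - two or more complete items (reduce-reduce conflict; the accept item [C' → C .] counts as a complete item here).

Augment with C' → C and build the canonical LR(0) collection (I0 = CLOSURE({[C' → . C]}), then GOTO on every symbol after a dot until no new states appear). It has 8 states:
  I0: { [C → . D], [C → . y], [C' → . C], [D → . num], [D → . x x C] }  — shift
  I1: { [C' → C .] }  — accept
  I2: { [C → D .] }  — reduce
  I3: { [D → num .] }  — reduce
  I4: { [D → x . x C] }  — shift
  I5: { [C → y .] }  — reduce
  I6: { [C → . D], [C → . y], [D → . num], [D → . x x C], [D → x x . C] }  — shift
  I7: { [D → x x C .] }  — reduce

Every state is either a pure shift/goto state or contains exactly one complete item and nothing to shift — no conflicts. The grammar is LR(0).

Answer: Yes, the grammar is LR(0)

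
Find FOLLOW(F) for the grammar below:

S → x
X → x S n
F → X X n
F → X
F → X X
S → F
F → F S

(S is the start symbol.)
To compute FOLLOW(F), find every occurrence of F on a right-hand side N → α F β: add FIRST(β) \ {ε}, and if β is empty or nullable also add FOLLOW(N). Iterate to a fixed point.

In S → F: F is at the end, add FOLLOW(S)
In F → F S: F is followed by S, add FIRST(S) \ {ε} = { 'x' }

The FOLLOW sets referred to above (computed the same way, to a fixed point):
  FOLLOW(S) = { $, 'n', 'x' }

Taking the union: FOLLOW(F) = { $, 'n', 'x' }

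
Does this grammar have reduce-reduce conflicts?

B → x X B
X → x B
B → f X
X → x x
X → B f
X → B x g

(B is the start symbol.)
No reduce-reduce conflicts

A reduce-reduce conflict occurs when an LR(0) state has two complete items [A → α .] and [B → β .] — both call for a reduction, and with no lookahead the parser cannot choose between them.

Augment with B' → B and build the canonical LR(0) collection (I0 = CLOSURE({[B' → . B]}), then GOTO on every symbol after a dot until no new states appear). It has 14 states:
  I0: { [B → . f X], [B → . x X B], [B' → . B] }  — shift
  I1: { [B' → B .] }  — accept
  I2: { [B → . f X], [B → . x X B], [B → f . X], [X → . B f], [X → . B x g], [X → . x B], [X → . x x] }  — shift
  I3: { [B → . f X], [B → . x X B], [B → x . X B], [X → . B f], [X → . B x g], [X → . x B], [X → . x x] }  — shift
  I4: { [X → B . f], [X → B . x g] }  — shift
  I5: { [B → . f X], [B → . x X B], [B → x X . B] }  — shift
  I6: { [B → . f X], [B → . x X B], [B → x . X B], [X → . B f], [X → . B x g], [X → . x B], [X → . x x], [X → x . B], [X → x . x] }  — shift
  I7: { [X → B . f], [X → B . x g], [X → x B .] }  — shift, reduce
  I8: { [B → . f X], [B → . x X B], [B → x . X B], [X → . B f], [X → . B x g], [X → . x B], [X → . x x], [X → x . B], [X → x . x], [X → x x .] }  — shift, reduce
  I9: { [X → B f .] }  — reduce
  I10: { [X → B x . g] }  — shift
  I11: { [X → B x g .] }  — reduce
  I12: { [B → x X B .] }  — reduce
  I13: { [B → f X .] }  — reduce

No state contains more than one complete item.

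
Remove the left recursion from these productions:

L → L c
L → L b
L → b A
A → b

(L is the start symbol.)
L → b A L'
L' → c L'
L' → b L'
L' → ε
A → b

L is directly left-recursive. The standard transformation for
  A → A α₁ | ... | A α_m | β₁ | ... | β_n
is
  A  → β₁ A' | ... | β_n A'
  A' → α₁ A' | ... | α_m A' | ε

L → b A becomes L → b A L'
L → L c becomes L' → c L'
L → L b becomes L' → b L'
Add L' → ε

Productions for other non-terminals are unchanged:
  A → b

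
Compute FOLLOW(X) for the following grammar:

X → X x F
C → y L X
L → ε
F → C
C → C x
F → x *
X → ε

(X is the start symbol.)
{ $, 'x' }

To compute FOLLOW(X), find every occurrence of X on a right-hand side N → α X β: add FIRST(β) \ {ε}, and if β is empty or nullable also add FOLLOW(N). Iterate to a fixed point.

X is the start symbol, so $ ∈ FOLLOW(X).
In X → X x F: X is followed by x F, add FIRST(x F) \ {ε} = { 'x' }
In C → y L X: X is at the end, add FOLLOW(C)

The FOLLOW sets referred to above (computed the same way, to a fixed point):
  FOLLOW(C) = { $, 'x' }

Taking the union: FOLLOW(X) = { $, 'x' }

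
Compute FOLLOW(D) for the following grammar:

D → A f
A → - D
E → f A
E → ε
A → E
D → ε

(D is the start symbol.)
To compute FOLLOW(D), find every occurrence of D on a right-hand side N → α D β: add FIRST(β) \ {ε}, and if β is empty or nullable also add FOLLOW(N). Iterate to a fixed point.

D is the start symbol, so $ ∈ FOLLOW(D).
In A → - D: D is at the end, add FOLLOW(A)

The FOLLOW sets referred to above (computed the same way, to a fixed point):
  FOLLOW(A) = { 'f' }

Taking the union: FOLLOW(D) = { $, 'f' }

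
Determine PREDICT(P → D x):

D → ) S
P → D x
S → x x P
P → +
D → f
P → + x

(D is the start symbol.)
PREDICT(P → D x) = (FIRST(RHS) \ {ε}) ∪ (FOLLOW(P) if ε ∈ FIRST(RHS), i.e. RHS ⇒* ε)
FIRST(D) = { ')', 'f' }
FIRST(D x) = { ')', 'f' }
ε ∉ FIRST(D x), so FOLLOW(P) is not added.
PREDICT(P → D x) = { ')', 'f' }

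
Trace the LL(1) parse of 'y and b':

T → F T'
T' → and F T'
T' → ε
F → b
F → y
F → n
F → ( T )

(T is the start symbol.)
Stack is shown with the top on the left.

Stack       Input      Action
-----------------------------
T $         y and b $  output T → F T'
F T' $      y and b $  output F → y
y T' $      y and b $  match 'y'
T' $        and b $    output T' → and F T'
and F T' $  and b $    match 'and'
F T' $      b $        output F → b
b T' $      b $        match 'b'
T' $        $          output T' → ε
$           $          accept

The string is accepted.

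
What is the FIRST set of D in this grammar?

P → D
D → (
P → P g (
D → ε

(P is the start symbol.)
{ '(', ε }

To compute FIRST(D), examine every production with D on the left-hand side, reading each right-hand side left to right until a non-nullable symbol is reached.

From D → (:
  - '(' is a terminal: add '(' and stop
From D → ε:
  - ε-production, so ε ∈ FIRST(D)

Collecting: FIRST(D) = { '(', ε }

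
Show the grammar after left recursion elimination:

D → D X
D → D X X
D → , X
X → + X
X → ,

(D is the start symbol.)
D → , X D'
D' → X D'
D' → X X D'
D' → ε
X → + X
X → ,

D is directly left-recursive. The standard transformation for
  A → A α₁ | ... | A α_m | β₁ | ... | β_n
is
  A  → β₁ A' | ... | β_n A'
  A' → α₁ A' | ... | α_m A' | ε

D → , X becomes D → , X D'
D → D X becomes D' → X D'
D → D X X becomes D' → X X D'
Add D' → ε

Productions for other non-terminals are unchanged:
  X → + X
  X → ,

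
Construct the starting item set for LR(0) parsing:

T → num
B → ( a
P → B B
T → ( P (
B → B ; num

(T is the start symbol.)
First, augment the grammar with T' → T
I₀ = CLOSURE({ [T' → . T] }):
  [T' → . T] has the dot before T: add [T → . num], [T → . ( P (]
No further items can be added.

I₀ = { [T → . ( P (], [T → . num], [T' → . T] }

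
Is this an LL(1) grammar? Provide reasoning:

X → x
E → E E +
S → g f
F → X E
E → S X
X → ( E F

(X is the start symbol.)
A grammar is LL(1) if for each non-terminal N with multiple productions, the predict sets of those productions are pairwise disjoint, where PREDICT(N → α) = (FIRST(α) \ {ε}) ∪ (FOLLOW(N) if α ⇒* ε).

Relevant sets:
  FIRST(E) = { 'g' }
  FIRST(S) = { 'g' }

For X:
  PREDICT(X → x) = { 'x' }
  PREDICT(X → '(' E F) = { '(' }
For E:
  PREDICT(E → E E '+') = { 'g' }
  PREDICT(E → S X) = { 'g' }
S, F have a single production, so nothing to check there.

Conflict found: Predict set conflict for E: { 'g' }
The grammar is NOT LL(1).

Answer: No. Predict set conflict for E: { 'g' }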